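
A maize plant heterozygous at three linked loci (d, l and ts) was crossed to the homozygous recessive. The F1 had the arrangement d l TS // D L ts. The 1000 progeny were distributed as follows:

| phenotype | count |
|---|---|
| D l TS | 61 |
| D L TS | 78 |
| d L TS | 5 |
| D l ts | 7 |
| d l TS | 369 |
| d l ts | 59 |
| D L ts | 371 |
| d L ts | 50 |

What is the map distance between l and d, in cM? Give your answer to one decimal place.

12.3 cM

The two rarest classes, d L TS and D l ts, are the double crossovers. Comparing them with the parentals, only the l allele has switched, so l is the middle locus and the order is d – l – ts.
Crossovers in the d–l interval produce the single-crossover classes D l TS and d L ts (61 + 50 = 111) plus the double crossovers (12).
RF(d–l) = (111 + 12) / 1000 = 123/1000 = 0.1230 → 12.3 cM.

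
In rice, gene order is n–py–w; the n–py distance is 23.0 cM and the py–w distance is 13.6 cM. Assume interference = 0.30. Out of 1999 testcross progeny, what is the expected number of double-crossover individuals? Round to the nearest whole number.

Map distances give recombination frequencies of 0.230 and 0.136 for the two intervals.
With interference 0.30 (so coincidence = 0.70), expected double-crossover frequency = 0.230 × 0.136 × 0.70 = 0.02190.
Expected number = 0.02190 × 1999 = 43.77 ≈ 44.

44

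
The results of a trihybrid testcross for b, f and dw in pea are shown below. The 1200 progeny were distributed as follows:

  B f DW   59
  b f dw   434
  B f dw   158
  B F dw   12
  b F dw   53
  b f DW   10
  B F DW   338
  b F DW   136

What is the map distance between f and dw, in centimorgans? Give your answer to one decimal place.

11.2 centimorgans

The two most frequent reciprocal classes, B F DW and b f dw, are the parental types, so the F1 was B F DW / b f dw.
The two rarest classes, B F dw and b f DW, are the double crossovers. Comparing them with the parentals, only the dw allele has switched, so dw is the middle locus and the order is f – dw – b.
Crossovers in the f–dw interval produce the single-crossover classes B f DW and b F dw (59 + 53 = 112) plus the double crossovers (22).
RF(f–dw) = (112 + 22) / 1200 = 134/1200 = 0.1117 → 11.2 centimorgans.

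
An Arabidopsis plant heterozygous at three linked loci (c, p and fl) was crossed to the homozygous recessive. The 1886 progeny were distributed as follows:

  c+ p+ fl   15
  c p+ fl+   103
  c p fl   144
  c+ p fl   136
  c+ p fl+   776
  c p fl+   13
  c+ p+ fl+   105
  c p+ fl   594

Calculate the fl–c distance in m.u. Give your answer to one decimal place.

14.2 m.u.

The two most frequent reciprocal classes, c+ p fl+ and c p+ fl, are the parental types, so the F1 was c+ p fl+ / c p+ fl.
The two rarest classes, c p fl+ and c+ p+ fl, are the double crossovers. Comparing them with the parentals, only the c allele has switched, so c is the middle locus and the order is fl – c – p.
Crossovers in the fl–c interval produce the single-crossover classes c+ p fl and c p+ fl+ (136 + 103 = 239) plus the double crossovers (28).
RF(fl–c) = (239 + 28) / 1886 = 267/1886 = 0.1416 → 14.2 m.u.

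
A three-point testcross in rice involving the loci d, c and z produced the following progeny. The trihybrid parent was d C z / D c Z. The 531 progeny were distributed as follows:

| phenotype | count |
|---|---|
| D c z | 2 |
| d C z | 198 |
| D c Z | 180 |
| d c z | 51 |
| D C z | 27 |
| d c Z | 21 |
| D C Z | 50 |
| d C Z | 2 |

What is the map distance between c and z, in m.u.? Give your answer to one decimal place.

The two rarest classes, d C Z and D c z, are the double crossovers. Comparing them with the parentals, only the z allele has switched, so z is the middle locus and the order is c – z – d.
Crossovers in the c–z interval produce the single-crossover classes d c z and D C Z (51 + 50 = 101) plus the double crossovers (4).
RF(c–z) = (101 + 4) / 531 = 105/531 = 0.1977 → 19.8 m.u.

19.8 m.u.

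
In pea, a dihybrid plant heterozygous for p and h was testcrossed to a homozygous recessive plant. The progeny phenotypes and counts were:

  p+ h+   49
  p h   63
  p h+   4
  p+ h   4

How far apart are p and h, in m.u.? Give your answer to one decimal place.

6.7 m.u.

The two most frequent classes, p+ h+ (49) and p h (63), are the parental types, so the F1 was p+ h+ / p h.
The recombinant classes are p+ h and p h+: 4 + 4 = 8.
Recombination frequency = 8/120 = 0.0667 ≈ 6.7%, i.e. 6.7 m.u.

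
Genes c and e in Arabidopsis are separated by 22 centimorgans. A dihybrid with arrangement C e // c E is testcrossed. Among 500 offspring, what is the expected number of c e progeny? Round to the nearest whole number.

55

A map distance of 22 centimorgans corresponds to a recombination frequency of 0.220.
The F1 is C e / c E, so c e is a recombinant gamete class with expected frequency r/2 = 0.220/2 = 0.1100.
Expected number = 0.1100 × 500 = 55.00 ≈ 55.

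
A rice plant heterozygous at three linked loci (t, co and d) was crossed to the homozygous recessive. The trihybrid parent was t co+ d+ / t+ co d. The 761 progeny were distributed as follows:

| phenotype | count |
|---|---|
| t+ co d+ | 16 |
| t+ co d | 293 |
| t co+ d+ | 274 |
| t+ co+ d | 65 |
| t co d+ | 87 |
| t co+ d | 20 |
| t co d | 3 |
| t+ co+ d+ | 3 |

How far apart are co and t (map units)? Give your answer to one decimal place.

20.8 map units

The two rarest classes, t+ co+ d+ and t co d, are the double crossovers. Comparing them with the parentals, only the t allele has switched, so t is the middle locus and the order is d – t – co.
Crossovers in the t–co interval produce the single-crossover classes t co d+ and t+ co+ d (87 + 65 = 152) plus the double crossovers (6).
RF(t–co) = (152 + 6) / 761 = 158/761 = 0.2076 → 20.8 map units.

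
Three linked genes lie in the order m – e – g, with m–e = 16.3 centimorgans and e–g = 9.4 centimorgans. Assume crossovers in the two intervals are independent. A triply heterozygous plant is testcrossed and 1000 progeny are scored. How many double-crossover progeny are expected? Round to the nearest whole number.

15

Map distances give recombination frequencies of 0.163 and 0.094 for the two intervals.
With no interference, expected double-crossover frequency = 0.163 × 0.094 = 0.01532.
Expected number = 0.01532 × 1000 = 15.32 ≈ 15.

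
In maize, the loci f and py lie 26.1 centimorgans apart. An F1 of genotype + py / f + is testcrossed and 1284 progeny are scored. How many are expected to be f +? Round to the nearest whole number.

A map distance of 26.1 centimorgans corresponds to a recombination frequency of 0.261.
The F1 is + py / f +, so f + is a parental gamete class with expected frequency (1 − r)/2 = 0.739/2 = 0.3695.
Expected number = 0.3695 × 1284 = 474.44 ≈ 474.

474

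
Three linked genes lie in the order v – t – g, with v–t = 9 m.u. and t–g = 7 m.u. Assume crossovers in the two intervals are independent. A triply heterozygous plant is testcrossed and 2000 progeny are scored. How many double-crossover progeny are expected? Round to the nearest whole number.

Map distances give recombination frequencies of 0.090 and 0.070 for the two intervals.
With no interference, expected double-crossover frequency = 0.090 × 0.070 = 0.00630.
Expected number = 0.00630 × 2000 = 12.60 ≈ 13.

13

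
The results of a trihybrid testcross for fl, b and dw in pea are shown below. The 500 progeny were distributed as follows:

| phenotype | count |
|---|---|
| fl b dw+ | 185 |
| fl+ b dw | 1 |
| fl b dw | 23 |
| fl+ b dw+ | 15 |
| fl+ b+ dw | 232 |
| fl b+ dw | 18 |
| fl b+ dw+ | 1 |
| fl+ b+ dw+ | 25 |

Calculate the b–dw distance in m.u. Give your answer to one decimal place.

10.0 m.u.

The two most frequent reciprocal classes, fl+ b+ dw and fl b dw+, are the parental types, so the F1 was fl+ b+ dw / fl b dw+.
The two rarest classes, fl+ b dw and fl b+ dw+, are the double crossovers. Comparing them with the parentals, only the b allele has switched, so b is the middle locus and the order is fl – b – dw.
Crossovers in the b–dw interval produce the single-crossover classes fl+ b+ dw+ and fl b dw (25 + 23 = 48) plus the double crossovers (2).
RF(b–dw) = (48 + 2) / 500 = 50/500 = 0.1000 → 10.0 m.u.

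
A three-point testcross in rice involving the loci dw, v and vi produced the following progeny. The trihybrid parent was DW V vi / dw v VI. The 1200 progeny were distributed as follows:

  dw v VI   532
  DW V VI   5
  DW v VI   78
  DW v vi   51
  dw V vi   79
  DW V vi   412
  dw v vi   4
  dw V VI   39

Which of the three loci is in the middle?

The two rarest classes, DW V VI and dw v vi, are the double crossovers. Comparing them with the parentals, only the vi allele has switched, so vi is the middle locus and the order is v – vi – dw.

vi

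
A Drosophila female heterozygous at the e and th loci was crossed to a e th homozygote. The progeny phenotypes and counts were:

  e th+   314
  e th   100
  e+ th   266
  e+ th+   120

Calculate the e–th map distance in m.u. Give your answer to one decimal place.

The two most frequent classes, e+ th (266) and e th+ (314), are the parental types, so the F1 was e+ th / e th+.
The recombinant classes are e+ th+ and e th: 120 + 100 = 220.
Recombination frequency = 220/800 = 0.2750 ≈ 27.5%, i.e. 27.5 m.u.

27.5 m.u.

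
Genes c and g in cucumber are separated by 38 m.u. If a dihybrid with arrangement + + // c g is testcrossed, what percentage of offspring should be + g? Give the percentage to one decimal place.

A map distance of 38 m.u. corresponds to a recombination frequency of 0.380.
The F1 is + + / c g, so + g is a recombinant gamete class with expected frequency r/2 = 0.380/2 = 0.1900.
That is 0.1900 = 19.0% of the progeny.

19.0%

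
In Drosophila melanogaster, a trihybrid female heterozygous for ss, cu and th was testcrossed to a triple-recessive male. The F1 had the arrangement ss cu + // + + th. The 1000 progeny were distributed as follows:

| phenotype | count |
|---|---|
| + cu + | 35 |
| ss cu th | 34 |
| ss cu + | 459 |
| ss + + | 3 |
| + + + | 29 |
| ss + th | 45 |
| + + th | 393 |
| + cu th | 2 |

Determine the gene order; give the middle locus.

cu

The two rarest classes, ss + + and + cu th, are the double crossovers. Comparing them with the parentals, only the cu allele has switched, so cu is the middle locus and the order is th – cu – ss.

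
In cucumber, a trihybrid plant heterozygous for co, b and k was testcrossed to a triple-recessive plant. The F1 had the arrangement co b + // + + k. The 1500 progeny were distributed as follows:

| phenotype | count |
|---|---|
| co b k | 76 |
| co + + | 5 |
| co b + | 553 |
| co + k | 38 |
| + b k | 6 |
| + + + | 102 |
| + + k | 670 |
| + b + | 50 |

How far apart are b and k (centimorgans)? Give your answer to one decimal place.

12.6 centimorgans

The two rarest classes, co + + and + b k, are the double crossovers. Comparing them with the parentals, only the b allele has switched, so b is the middle locus and the order is co – b – k.
Crossovers in the b–k interval produce the single-crossover classes co b k and + + + (76 + 102 = 178) plus the double crossovers (11).
RF(b–k) = (178 + 11) / 1500 = 189/1500 = 0.1260 → 12.6 centimorgans.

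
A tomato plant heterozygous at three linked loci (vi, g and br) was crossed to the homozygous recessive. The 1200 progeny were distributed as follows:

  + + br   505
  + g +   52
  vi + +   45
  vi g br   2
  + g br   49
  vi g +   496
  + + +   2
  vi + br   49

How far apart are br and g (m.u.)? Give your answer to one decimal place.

The two most frequent reciprocal classes, + + br and vi g +, are the parental types, so the F1 was + + br / vi g +.
The two rarest classes, + + + and vi g br, are the double crossovers. Comparing them with the parentals, only the br allele has switched, so br is the middle locus and the order is g – br – vi.
Crossovers in the g–br interval produce the single-crossover classes + g br and vi + + (49 + 45 = 94) plus the double crossovers (4).
RF(g–br) = (94 + 4) / 1200 = 98/1200 = 0.0817 → 8.2 m.u.

8.2 m.u.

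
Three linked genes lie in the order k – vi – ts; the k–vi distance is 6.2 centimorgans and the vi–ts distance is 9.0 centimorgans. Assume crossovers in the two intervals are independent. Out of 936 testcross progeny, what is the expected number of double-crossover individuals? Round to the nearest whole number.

5

Map distances give recombination frequencies of 0.062 and 0.090 for the two intervals.
With no interference, expected double-crossover frequency = 0.062 × 0.090 = 0.00558.
Expected number = 0.00558 × 936 = 5.22 ≈ 5.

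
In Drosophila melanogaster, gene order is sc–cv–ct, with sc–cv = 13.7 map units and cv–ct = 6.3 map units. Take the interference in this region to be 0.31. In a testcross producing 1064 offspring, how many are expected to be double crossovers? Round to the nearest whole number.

6

Map distances give recombination frequencies of 0.137 and 0.063 for the two intervals.
With interference 0.31 (so coincidence = 0.69), expected double-crossover frequency = 0.137 × 0.063 × 0.69 = 0.00596.
Expected number = 0.00596 × 1064 = 6.34 ≈ 6.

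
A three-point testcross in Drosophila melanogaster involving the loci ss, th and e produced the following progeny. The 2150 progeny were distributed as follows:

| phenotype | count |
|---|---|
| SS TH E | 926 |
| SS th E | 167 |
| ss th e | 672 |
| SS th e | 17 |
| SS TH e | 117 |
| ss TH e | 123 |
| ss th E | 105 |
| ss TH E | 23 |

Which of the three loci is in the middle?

ss

The two most frequent reciprocal classes, SS TH E and ss th e, are the parental types, so the F1 was SS TH E / ss th e.
The two rarest classes, ss TH E and SS th e, are the double crossovers. Comparing them with the parentals, only the ss allele has switched, so ss is the middle locus and the order is th – ss – e.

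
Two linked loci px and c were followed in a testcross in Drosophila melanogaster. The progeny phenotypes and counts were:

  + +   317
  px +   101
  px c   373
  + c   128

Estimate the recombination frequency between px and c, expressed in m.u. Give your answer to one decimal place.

The two most frequent classes, + + (317) and px c (373), are the parental types, so the F1 was + + / px c.
The recombinant classes are + c and px +: 128 + 101 = 229.
Recombination frequency = 229/919 = 0.2492 ≈ 24.9%, i.e. 24.9 m.u.

24.9 m.u.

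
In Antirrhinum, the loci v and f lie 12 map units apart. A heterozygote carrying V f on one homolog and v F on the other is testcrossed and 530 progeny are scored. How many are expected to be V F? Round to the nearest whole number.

A map distance of 12 map units corresponds to a recombination frequency of 0.120.
The F1 is V f / v F, so V F is a recombinant gamete class with expected frequency r/2 = 0.120/2 = 0.0600.
Expected number = 0.0600 × 530 = 31.80 ≈ 32.

32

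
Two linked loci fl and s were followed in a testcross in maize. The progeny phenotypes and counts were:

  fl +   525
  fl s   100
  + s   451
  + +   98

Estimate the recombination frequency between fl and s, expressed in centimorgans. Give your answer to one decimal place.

16.9 centimorgans

The two most frequent classes, + s (451) and fl + (525), are the parental types, so the F1 was + s / fl +.
The recombinant classes are + + and fl s: 98 + 100 = 198.
Recombination frequency = 198/1174 = 0.1687 ≈ 16.9%, i.e. 16.9 centimorgans.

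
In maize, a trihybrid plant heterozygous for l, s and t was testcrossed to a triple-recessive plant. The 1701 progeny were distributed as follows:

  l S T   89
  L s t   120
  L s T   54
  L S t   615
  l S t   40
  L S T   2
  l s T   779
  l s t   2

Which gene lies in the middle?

The two most frequent reciprocal classes, L S t and l s T, are the parental types, so the F1 was L S t / l s T.
The two rarest classes, L S T and l s t, are the double crossovers. Comparing them with the parentals, only the t allele has switched, so t is the middle locus and the order is l – t – s.

t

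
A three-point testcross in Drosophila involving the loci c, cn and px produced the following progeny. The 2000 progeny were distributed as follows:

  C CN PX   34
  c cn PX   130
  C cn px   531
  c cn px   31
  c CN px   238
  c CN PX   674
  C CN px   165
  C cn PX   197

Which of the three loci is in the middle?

c

The two most frequent reciprocal classes, C cn px and c CN PX, are the parental types, so the F1 was C cn px / c CN PX.
The two rarest classes, c cn px and C CN PX, are the double crossovers. Comparing them with the parentals, only the c allele has switched, so c is the middle locus and the order is px – c – cn.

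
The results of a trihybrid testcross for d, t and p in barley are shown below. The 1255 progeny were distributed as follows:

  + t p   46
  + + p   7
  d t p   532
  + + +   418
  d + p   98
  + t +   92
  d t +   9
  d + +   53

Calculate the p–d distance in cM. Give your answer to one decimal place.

9.2 cM

The two most frequent reciprocal classes, d t p and + + +, are the parental types, so the F1 was d t p / + + +.
The two rarest classes, d t + and + + p, are the double crossovers. Comparing them with the parentals, only the p allele has switched, so p is the middle locus and the order is d – p – t.
Crossovers in the d–p interval produce the single-crossover classes + t p and d + + (46 + 53 = 99) plus the double crossovers (16).
RF(d–p) = (99 + 16) / 1255 = 115/1255 = 0.0916 → 9.2 cM.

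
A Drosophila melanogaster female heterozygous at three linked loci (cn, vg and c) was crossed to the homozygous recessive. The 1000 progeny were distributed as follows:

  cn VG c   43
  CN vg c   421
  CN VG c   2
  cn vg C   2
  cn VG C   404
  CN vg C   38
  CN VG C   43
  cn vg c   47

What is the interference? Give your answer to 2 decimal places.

The two most frequent reciprocal classes, cn VG C and CN vg c, are the parental types, so the F1 was cn VG C / CN vg c.
The two rarest classes, cn vg C and CN VG c, are the double crossovers. Comparing them with the parentals, only the vg allele has switched, so vg is the middle locus and the order is cn – vg – c.
cn–vg: (90 + 4)/1000 = 0.0940; vg–c: (81 + 4)/1000 = 0.0850.
Expected DCO frequency = 0.0940 × 0.0850 ≈ 0.00799; observed = 4/1000 ≈ 0.00400.
Coefficient of coincidence = 0.00400/0.00799 ≈ 0.50; interference = 1 − 0.50 = 0.50.

0.50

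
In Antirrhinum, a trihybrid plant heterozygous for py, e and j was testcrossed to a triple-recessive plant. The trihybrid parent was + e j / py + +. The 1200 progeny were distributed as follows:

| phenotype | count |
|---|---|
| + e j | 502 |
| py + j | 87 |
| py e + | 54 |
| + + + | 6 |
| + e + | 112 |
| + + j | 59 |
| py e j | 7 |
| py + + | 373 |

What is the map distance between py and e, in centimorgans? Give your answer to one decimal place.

10.5 centimorgans

The two rarest classes, py e j and + + +, are the double crossovers. Comparing them with the parentals, only the py allele has switched, so py is the middle locus and the order is j – py – e.
Crossovers in the py–e interval produce the single-crossover classes + + j and py e + (59 + 54 = 113) plus the double crossovers (13).
RF(py–e) = (113 + 13) / 1200 = 126/1200 = 0.1050 → 10.5 centimorgans.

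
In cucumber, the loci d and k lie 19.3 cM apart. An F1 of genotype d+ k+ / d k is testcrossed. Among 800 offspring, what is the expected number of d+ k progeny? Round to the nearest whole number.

77

A map distance of 19.3 cM corresponds to a recombination frequency of 0.193.
The F1 is d+ k+ / d k, so d+ k is a recombinant gamete class with expected frequency r/2 = 0.193/2 = 0.0965.
Expected number = 0.0965 × 800 = 77.20 ≈ 77.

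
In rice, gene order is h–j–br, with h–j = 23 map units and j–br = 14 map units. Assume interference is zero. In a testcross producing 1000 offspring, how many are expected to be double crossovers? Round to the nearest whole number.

32

Map distances give recombination frequencies of 0.230 and 0.140 for the two intervals.
With no interference, expected double-crossover frequency = 0.230 × 0.140 = 0.03220.
Expected number = 0.03220 × 1000 = 32.20 ≈ 32.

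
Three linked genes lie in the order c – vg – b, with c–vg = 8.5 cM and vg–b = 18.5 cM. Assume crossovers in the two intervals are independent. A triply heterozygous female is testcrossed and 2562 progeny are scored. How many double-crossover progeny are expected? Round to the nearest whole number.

40

Map distances give recombination frequencies of 0.085 and 0.185 for the two intervals.
With no interference, expected double-crossover frequency = 0.085 × 0.185 = 0.01572.
Expected number = 0.01572 × 2562 = 40.29 ≈ 40.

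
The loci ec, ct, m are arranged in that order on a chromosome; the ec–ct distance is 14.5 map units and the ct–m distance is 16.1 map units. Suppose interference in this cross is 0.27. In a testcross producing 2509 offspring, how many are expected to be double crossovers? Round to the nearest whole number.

Map distances give recombination frequencies of 0.145 and 0.161 for the two intervals.
With interference 0.27 (so coincidence = 0.73), expected double-crossover frequency = 0.145 × 0.161 × 0.73 = 0.01704.
Expected number = 0.01704 × 2509 = 42.76 ≈ 43.

43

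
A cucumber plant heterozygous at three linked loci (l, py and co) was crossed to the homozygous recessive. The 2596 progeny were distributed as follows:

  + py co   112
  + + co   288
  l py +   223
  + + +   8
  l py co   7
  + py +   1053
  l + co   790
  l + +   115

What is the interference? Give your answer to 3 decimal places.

0.694

The two most frequent reciprocal classes, + py + and l + co, are the parental types, so the F1 was + py + / l + co.
The two rarest classes, + + + and l py co, are the double crossovers. Comparing them with the parentals, only the py allele has switched, so py is the middle locus and the order is co – py – l.
co–py: (227 + 15)/2596 = 0.0932; py–l: (511 + 15)/2596 = 0.2026.
Expected DCO frequency = 0.0932 × 0.2026 ≈ 0.01888; observed = 15/2596 ≈ 0.00578.
Coefficient of coincidence = 0.00578/0.01888 ≈ 0.306; interference = 1 − 0.306 = 0.694.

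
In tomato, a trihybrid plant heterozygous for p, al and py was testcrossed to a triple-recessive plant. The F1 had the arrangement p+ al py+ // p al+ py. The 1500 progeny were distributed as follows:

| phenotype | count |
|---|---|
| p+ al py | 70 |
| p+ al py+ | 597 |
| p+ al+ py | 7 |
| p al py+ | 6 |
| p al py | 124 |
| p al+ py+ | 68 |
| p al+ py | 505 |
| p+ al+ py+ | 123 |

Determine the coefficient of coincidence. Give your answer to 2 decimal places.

The two rarest classes, p al py+ and p+ al+ py, are the double crossovers. Comparing them with the parentals, only the p allele has switched, so p is the middle locus and the order is py – p – al.
py–p: (138 + 13)/1500 = 0.1007; p–al: (247 + 13)/1500 = 0.1733.
Expected DCO frequency = 0.1007 × 0.1733 ≈ 0.01745; observed = 13/1500 ≈ 0.00867.
Coefficient of coincidence = 0.00867/0.01745 ≈ 0.50.

0.50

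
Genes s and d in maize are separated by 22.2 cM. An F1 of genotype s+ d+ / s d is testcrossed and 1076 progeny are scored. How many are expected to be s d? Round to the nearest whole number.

A map distance of 22.2 cM corresponds to a recombination frequency of 0.222.
The F1 is s+ d+ / s d, so s d is a parental gamete class with expected frequency (1 − r)/2 = 0.778/2 = 0.3890.
Expected number = 0.3890 × 1076 = 418.56 ≈ 419.

419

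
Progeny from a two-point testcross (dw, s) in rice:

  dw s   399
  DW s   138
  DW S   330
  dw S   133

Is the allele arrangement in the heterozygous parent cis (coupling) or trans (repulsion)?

cis

The two most frequent classes are DW S (330) and dw s (399); these are the parental (non-recombinant) types.
So the F1 carried DW S on one chromosome and dw s on the other — the recessive alleles are on the same chromosome (cis / coupling).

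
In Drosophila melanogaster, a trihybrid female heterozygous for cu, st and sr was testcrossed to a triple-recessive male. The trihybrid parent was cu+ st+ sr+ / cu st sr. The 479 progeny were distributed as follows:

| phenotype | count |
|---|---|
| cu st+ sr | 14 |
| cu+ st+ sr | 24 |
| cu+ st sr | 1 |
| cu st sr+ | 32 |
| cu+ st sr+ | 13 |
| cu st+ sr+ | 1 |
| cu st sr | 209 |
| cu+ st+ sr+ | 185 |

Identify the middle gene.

The two rarest classes, cu st+ sr+ and cu+ st sr, are the double crossovers. Comparing them with the parentals, only the cu allele has switched, so cu is the middle locus and the order is sr – cu – st.

cu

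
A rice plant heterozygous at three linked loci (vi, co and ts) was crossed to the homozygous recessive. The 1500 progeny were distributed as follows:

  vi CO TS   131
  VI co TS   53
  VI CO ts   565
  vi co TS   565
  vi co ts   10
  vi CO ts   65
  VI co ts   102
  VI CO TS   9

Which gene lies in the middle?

ts

The two most frequent reciprocal classes, vi co TS and VI CO ts, are the parental types, so the F1 was vi co TS / VI CO ts.
The two rarest classes, vi co ts and VI CO TS, are the double crossovers. Comparing them with the parentals, only the ts allele has switched, so ts is the middle locus and the order is vi – ts – co.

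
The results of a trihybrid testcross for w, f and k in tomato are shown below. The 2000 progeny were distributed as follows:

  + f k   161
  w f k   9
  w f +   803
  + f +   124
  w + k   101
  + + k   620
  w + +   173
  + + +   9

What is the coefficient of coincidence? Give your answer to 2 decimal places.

The two most frequent reciprocal classes, + + k and w f +, are the parental types, so the F1 was + + k / w f +.
The two rarest classes, + + + and w f k, are the double crossovers. Comparing them with the parentals, only the k allele has switched, so k is the middle locus and the order is w – k – f.
w–k: (225 + 18)/2000 = 0.1215; k–f: (334 + 18)/2000 = 0.1760.
Expected DCO frequency = 0.1215 × 0.1760 ≈ 0.02138; observed = 18/2000 ≈ 0.00900.
Coefficient of coincidence = 0.00900/0.02138 ≈ 0.42.

0.42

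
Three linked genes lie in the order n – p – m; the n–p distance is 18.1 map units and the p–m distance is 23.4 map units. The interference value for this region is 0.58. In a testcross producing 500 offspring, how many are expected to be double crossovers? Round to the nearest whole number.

9

Map distances give recombination frequencies of 0.181 and 0.234 for the two intervals.
With interference 0.58 (so coincidence = 0.42), expected double-crossover frequency = 0.181 × 0.234 × 0.42 = 0.01779.
Expected number = 0.01779 × 500 = 8.89 ≈ 9.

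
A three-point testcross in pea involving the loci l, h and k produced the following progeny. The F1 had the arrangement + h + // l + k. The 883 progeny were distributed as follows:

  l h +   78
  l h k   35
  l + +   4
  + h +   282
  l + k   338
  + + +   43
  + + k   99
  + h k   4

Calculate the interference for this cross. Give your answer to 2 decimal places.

0.56

The two rarest classes, + h k and l + +, are the double crossovers. Comparing them with the parentals, only the k allele has switched, so k is the middle locus and the order is l – k – h.
l–k: (177 + 8)/883 = 0.2095; k–h: (78 + 8)/883 = 0.0974.
Expected DCO frequency = 0.2095 × 0.0974 ≈ 0.02041; observed = 8/883 ≈ 0.00906.
Coefficient of coincidence = 0.00906/0.02041 ≈ 0.44; interference = 1 − 0.44 = 0.56.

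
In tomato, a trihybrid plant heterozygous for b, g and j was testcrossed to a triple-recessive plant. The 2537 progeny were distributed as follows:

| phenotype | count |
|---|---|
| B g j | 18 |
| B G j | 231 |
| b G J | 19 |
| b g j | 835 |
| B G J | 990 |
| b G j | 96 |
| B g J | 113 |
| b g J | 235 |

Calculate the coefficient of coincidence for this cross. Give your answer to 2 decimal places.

The two most frequent reciprocal classes, b g j and B G J, are the parental types, so the F1 was b g j / B G J.
The two rarest classes, B g j and b G J, are the double crossovers. Comparing them with the parentals, only the b allele has switched, so b is the middle locus and the order is g – b – j.
g–b: (209 + 37)/2537 = 0.0970; b–j: (466 + 37)/2537 = 0.1983.
Expected DCO frequency = 0.0970 × 0.1983 ≈ 0.01924; observed = 37/2537 ≈ 0.01458.
Coefficient of coincidence = 0.01458/0.01924 ≈ 0.76.

0.76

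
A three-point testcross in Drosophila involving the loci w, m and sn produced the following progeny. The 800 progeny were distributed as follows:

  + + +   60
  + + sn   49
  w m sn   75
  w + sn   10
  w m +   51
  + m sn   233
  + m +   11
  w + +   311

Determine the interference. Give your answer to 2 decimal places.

0.11

The two most frequent reciprocal classes, + m sn and w + +, are the parental types, so the F1 was + m sn / w + +.
The two rarest classes, + m + and w + sn, are the double crossovers. Comparing them with the parentals, only the sn allele has switched, so sn is the middle locus and the order is m – sn – w.
m–sn: (100 + 21)/800 = 0.1512; sn–w: (135 + 21)/800 = 0.1950.
Expected DCO frequency = 0.1512 × 0.1950 ≈ 0.02948; observed = 21/800 ≈ 0.02625.
Coefficient of coincidence = 0.02625/0.02948 ≈ 0.89; interference = 1 − 0.89 = 0.11.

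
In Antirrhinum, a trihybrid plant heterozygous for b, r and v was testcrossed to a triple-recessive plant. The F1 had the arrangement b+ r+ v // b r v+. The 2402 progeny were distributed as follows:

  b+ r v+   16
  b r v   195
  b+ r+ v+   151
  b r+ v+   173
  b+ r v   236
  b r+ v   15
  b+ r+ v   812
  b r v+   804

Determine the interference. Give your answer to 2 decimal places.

0.55

The two rarest classes, b r+ v and b+ r v+, are the double crossovers. Comparing them with the parentals, only the b allele has switched, so b is the middle locus and the order is v – b – r.
v–b: (346 + 31)/2402 = 0.1570; b–r: (409 + 31)/2402 = 0.1832.
Expected DCO frequency = 0.1570 × 0.1832 ≈ 0.02876; observed = 31/2402 ≈ 0.01291.
Coefficient of coincidence = 0.01291/0.02876 ≈ 0.45; interference = 1 − 0.45 = 0.55.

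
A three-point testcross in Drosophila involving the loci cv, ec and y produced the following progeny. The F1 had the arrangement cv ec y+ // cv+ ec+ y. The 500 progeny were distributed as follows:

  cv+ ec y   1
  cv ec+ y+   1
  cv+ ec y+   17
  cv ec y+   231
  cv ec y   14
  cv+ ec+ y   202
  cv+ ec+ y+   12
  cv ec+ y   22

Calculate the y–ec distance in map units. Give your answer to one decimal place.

5.6 map units

The two rarest classes, cv ec+ y+ and cv+ ec y, are the double crossovers. Comparing them with the parentals, only the ec allele has switched, so ec is the middle locus and the order is y – ec – cv.
Crossovers in the y–ec interval produce the single-crossover classes cv ec y and cv+ ec+ y+ (14 + 12 = 26) plus the double crossovers (2).
RF(y–ec) = (26 + 2) / 500 = 28/500 = 0.0560 → 5.6 map units.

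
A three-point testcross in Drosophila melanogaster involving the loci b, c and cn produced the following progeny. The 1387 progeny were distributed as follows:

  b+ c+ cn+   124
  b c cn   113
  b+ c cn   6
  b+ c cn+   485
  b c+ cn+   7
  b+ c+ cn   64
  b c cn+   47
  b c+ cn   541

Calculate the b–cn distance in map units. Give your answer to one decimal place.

8.9 map units

The two most frequent reciprocal classes, b+ c cn+ and b c+ cn, are the parental types, so the F1 was b+ c cn+ / b c+ cn.
The two rarest classes, b+ c cn and b c+ cn+, are the double crossovers. Comparing them with the parentals, only the cn allele has switched, so cn is the middle locus and the order is c – cn – b.
Crossovers in the cn–b interval produce the single-crossover classes b c cn+ and b+ c+ cn (47 + 64 = 111) plus the double crossovers (13).
RF(cn–b) = (111 + 13) / 1387 = 124/1387 = 0.0894 → 8.9 map units.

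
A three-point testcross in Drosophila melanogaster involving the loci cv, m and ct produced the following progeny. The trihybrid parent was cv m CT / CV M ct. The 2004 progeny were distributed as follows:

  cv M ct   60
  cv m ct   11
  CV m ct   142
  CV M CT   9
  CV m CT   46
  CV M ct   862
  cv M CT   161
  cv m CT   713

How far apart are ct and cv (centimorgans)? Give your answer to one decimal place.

The two rarest classes, cv m ct and CV M CT, are the double crossovers. Comparing them with the parentals, only the ct allele has switched, so ct is the middle locus and the order is cv – ct – m.
Crossovers in the cv–ct interval produce the single-crossover classes CV m CT and cv M ct (46 + 60 = 106) plus the double crossovers (20).
RF(cv–ct) = (106 + 20) / 2004 = 126/2004 = 0.0629 → 6.3 centimorgans.

6.3 centimorgans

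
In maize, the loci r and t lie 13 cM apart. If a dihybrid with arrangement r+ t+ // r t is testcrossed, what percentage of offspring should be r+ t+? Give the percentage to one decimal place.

43.5%

A map distance of 13 cM corresponds to a recombination frequency of 0.130.
The F1 is r+ t+ / r t, so r+ t+ is a parental gamete class with expected frequency (1 − r)/2 = 0.870/2 = 0.4350.
That is 0.4350 = 43.5% of the progeny.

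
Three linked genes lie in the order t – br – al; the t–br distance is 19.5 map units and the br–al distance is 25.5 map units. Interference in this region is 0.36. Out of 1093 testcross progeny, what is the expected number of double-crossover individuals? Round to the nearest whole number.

35

Map distances give recombination frequencies of 0.195 and 0.255 for the two intervals.
With interference 0.36 (so coincidence = 0.64), expected double-crossover frequency = 0.195 × 0.255 × 0.64 = 0.03182.
Expected number = 0.03182 × 1093 = 34.78 ≈ 35.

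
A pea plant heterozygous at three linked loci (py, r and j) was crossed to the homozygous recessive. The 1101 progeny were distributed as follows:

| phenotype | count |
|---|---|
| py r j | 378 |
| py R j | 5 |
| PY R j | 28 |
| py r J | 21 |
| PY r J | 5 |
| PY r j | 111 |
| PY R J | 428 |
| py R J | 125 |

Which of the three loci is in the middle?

The two most frequent reciprocal classes, PY R J and py r j, are the parental types, so the F1 was PY R J / py r j.
The two rarest classes, PY r J and py R j, are the double crossovers. Comparing them with the parentals, only the r allele has switched, so r is the middle locus and the order is py – r – j.

r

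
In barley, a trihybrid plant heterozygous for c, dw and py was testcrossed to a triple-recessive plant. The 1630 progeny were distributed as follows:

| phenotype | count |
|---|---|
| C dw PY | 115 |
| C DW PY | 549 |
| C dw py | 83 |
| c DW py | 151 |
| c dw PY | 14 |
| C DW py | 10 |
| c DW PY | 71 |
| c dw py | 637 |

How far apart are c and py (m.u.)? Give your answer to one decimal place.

10.9 m.u.

The two most frequent reciprocal classes, C DW PY and c dw py, are the parental types, so the F1 was C DW PY / c dw py.
The two rarest classes, C DW py and c dw PY, are the double crossovers. Comparing them with the parentals, only the py allele has switched, so py is the middle locus and the order is c – py – dw.
Crossovers in the c–py interval produce the single-crossover classes c DW PY and C dw py (71 + 83 = 154) plus the double crossovers (24).
RF(c–py) = (154 + 24) / 1630 = 178/1630 = 0.1092 → 10.9 m.u.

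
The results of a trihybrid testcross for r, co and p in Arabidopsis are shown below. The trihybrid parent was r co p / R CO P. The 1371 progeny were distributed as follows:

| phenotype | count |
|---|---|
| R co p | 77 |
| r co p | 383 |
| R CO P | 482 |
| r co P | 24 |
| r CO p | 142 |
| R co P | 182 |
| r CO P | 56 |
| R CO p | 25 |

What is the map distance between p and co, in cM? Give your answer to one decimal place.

27.2 cM

The two rarest classes, r co P and R CO p, are the double crossovers. Comparing them with the parentals, only the p allele has switched, so p is the middle locus and the order is co – p – r.
Crossovers in the co–p interval produce the single-crossover classes r CO p and R co P (142 + 182 = 324) plus the double crossovers (49).
RF(co–p) = (324 + 49) / 1371 = 373/1371 = 0.2721 → 27.2 cM.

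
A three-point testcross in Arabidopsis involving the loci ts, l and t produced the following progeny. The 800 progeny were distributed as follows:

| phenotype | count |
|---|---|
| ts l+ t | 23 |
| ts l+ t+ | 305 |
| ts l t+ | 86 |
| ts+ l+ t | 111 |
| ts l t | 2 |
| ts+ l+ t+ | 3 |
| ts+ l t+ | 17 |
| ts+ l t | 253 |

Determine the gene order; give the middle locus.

The two most frequent reciprocal classes, ts l+ t+ and ts+ l t, are the parental types, so the F1 was ts l+ t+ / ts+ l t.
The two rarest classes, ts+ l+ t+ and ts l t, are the double crossovers. Comparing them with the parentals, only the ts allele has switched, so ts is the middle locus and the order is t – ts – l.

ts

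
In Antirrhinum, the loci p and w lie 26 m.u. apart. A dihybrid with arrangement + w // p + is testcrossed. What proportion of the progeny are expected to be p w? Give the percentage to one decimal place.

A map distance of 26 m.u. corresponds to a recombination frequency of 0.260.
The F1 is + w / p +, so p w is a recombinant gamete class with expected frequency r/2 = 0.260/2 = 0.1300.
That is 0.1300 = 13.0% of the progeny.

13.0%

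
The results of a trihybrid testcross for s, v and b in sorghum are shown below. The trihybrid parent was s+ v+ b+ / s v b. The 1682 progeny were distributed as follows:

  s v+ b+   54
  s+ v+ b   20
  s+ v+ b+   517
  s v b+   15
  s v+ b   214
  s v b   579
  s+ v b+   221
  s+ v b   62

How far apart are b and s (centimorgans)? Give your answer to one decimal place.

9.0 centimorgans

The two rarest classes, s+ v+ b and s v b+, are the double crossovers. Comparing them with the parentals, only the b allele has switched, so b is the middle locus and the order is v – b – s.
Crossovers in the b–s interval produce the single-crossover classes s v+ b+ and s+ v b (54 + 62 = 116) plus the double crossovers (35).
RF(b–s) = (116 + 35) / 1682 = 151/1682 = 0.0898 → 9.0 centimorgans.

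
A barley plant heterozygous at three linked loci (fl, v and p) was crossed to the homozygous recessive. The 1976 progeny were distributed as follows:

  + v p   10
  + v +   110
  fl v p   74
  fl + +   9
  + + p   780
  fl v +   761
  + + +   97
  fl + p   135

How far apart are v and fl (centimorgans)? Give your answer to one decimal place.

The two most frequent reciprocal classes, fl v + and + + p, are the parental types, so the F1 was fl v + / + + p.
The two rarest classes, fl + + and + v p, are the double crossovers. Comparing them with the parentals, only the v allele has switched, so v is the middle locus and the order is fl – v – p.
Crossovers in the fl–v interval produce the single-crossover classes + v + and fl + p (110 + 135 = 245) plus the double crossovers (19).
RF(fl–v) = (245 + 19) / 1976 = 264/1976 = 0.1336 → 13.4 centimorgans.

13.4 centimorgans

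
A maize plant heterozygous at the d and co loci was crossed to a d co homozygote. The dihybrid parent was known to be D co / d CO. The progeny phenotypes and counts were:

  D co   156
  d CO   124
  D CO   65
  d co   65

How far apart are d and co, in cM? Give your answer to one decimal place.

31.7 cM

The recombinant classes are D CO and d co: 65 + 65 = 130.
Recombination frequency = 130/410 = 0.3171 ≈ 31.7%, i.e. 31.7 cM.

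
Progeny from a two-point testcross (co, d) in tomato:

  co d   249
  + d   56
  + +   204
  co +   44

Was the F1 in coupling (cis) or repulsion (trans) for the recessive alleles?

cis

The two most frequent classes are + + (204) and co d (249); these are the parental (non-recombinant) types.
So the F1 carried + + on one chromosome and co d on the other — the recessive alleles are on the same chromosome (cis / coupling).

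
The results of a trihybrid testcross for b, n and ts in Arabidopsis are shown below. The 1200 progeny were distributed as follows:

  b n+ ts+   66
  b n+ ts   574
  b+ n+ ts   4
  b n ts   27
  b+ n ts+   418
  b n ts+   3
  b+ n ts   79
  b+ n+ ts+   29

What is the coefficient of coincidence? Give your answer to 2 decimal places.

The two most frequent reciprocal classes, b+ n ts+ and b n+ ts, are the parental types, so the F1 was b+ n ts+ / b n+ ts.
The two rarest classes, b n ts+ and b+ n+ ts, are the double crossovers. Comparing them with the parentals, only the b allele has switched, so b is the middle locus and the order is n – b – ts.
n–b: (56 + 7)/1200 = 0.0525; b–ts: (145 + 7)/1200 = 0.1267.
Expected DCO frequency = 0.0525 × 0.1267 ≈ 0.00665; observed = 7/1200 ≈ 0.00583.
Coefficient of coincidence = 0.00583/0.00665 ≈ 0.88.

0.88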